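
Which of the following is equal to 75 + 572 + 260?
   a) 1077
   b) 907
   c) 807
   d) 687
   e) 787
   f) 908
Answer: b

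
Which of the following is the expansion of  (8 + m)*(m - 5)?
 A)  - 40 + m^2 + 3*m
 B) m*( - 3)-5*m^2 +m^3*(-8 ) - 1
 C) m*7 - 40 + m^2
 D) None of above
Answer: A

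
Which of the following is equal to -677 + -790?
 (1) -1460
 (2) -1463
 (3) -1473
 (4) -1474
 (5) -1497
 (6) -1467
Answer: 6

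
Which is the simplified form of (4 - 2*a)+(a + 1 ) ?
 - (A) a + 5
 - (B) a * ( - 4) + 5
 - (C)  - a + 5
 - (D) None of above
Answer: C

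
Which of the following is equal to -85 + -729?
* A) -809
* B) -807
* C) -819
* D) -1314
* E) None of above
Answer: E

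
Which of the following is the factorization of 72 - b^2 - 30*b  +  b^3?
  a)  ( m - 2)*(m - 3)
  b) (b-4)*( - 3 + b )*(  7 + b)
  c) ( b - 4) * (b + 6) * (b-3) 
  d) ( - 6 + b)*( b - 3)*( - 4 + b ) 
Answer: c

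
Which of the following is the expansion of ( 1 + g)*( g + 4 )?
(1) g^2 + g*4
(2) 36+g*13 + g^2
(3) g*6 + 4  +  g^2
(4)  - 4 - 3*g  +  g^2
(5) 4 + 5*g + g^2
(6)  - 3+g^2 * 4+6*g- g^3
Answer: 5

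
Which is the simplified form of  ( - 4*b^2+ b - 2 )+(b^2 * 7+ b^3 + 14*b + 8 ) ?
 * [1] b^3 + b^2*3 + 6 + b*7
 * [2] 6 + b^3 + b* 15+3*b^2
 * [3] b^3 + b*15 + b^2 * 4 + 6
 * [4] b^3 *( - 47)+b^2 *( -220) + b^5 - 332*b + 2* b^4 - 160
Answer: 2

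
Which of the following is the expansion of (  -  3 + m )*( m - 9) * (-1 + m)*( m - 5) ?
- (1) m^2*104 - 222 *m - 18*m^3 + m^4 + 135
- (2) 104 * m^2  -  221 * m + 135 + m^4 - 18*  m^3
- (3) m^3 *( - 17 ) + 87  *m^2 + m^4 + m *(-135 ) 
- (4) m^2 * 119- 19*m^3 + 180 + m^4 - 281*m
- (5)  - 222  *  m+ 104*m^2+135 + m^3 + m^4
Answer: 1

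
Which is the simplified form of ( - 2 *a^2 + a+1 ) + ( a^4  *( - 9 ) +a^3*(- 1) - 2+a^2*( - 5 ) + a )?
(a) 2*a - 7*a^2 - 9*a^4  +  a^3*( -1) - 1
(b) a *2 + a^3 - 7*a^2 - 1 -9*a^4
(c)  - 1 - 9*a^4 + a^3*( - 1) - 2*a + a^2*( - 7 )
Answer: a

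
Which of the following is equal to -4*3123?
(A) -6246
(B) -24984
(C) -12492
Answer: C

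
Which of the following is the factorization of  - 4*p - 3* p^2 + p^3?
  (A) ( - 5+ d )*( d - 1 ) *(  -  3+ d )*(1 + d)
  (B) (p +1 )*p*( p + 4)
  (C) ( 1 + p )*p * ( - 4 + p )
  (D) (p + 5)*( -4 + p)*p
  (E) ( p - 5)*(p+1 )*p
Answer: C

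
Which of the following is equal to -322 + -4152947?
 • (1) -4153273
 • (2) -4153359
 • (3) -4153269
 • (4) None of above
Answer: 3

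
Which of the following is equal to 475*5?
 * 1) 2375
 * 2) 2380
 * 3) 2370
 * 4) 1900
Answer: 1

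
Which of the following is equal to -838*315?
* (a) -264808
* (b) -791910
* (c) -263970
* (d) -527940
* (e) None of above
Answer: c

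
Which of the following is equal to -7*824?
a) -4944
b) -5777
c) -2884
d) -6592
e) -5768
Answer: e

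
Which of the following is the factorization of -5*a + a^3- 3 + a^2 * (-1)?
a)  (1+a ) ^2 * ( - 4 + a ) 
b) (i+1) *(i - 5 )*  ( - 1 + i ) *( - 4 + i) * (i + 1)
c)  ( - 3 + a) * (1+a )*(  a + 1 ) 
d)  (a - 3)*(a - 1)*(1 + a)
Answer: c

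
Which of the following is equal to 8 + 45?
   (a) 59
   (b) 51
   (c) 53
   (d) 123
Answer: c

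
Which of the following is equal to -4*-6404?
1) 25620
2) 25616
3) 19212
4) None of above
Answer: 2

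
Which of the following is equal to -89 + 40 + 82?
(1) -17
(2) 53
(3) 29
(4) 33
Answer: 4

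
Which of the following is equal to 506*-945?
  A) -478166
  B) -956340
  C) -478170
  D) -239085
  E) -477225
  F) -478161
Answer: C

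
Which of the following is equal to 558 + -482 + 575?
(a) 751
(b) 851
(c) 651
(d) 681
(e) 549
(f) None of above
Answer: c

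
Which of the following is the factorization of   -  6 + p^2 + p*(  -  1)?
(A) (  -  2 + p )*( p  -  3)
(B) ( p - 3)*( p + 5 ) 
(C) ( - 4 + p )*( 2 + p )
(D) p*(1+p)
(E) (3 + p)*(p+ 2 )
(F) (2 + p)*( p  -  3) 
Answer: F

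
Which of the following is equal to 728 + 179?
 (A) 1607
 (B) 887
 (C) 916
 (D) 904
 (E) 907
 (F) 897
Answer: E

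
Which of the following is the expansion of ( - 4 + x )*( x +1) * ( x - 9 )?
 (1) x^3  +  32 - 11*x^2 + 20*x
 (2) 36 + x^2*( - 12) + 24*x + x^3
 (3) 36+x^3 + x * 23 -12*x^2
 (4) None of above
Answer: 3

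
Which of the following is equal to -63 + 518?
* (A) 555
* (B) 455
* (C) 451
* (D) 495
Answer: B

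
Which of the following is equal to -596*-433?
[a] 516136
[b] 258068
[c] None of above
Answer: b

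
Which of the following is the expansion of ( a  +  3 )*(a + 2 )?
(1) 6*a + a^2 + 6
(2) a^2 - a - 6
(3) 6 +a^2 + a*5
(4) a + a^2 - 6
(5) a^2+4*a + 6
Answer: 3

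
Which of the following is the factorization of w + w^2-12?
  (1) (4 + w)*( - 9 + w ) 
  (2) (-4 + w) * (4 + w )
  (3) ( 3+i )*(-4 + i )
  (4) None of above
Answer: 4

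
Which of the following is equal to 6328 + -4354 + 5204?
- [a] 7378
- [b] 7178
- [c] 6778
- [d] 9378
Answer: b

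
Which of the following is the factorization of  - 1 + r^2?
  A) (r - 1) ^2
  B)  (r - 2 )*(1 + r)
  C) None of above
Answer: C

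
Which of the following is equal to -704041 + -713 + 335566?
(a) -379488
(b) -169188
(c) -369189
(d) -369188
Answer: d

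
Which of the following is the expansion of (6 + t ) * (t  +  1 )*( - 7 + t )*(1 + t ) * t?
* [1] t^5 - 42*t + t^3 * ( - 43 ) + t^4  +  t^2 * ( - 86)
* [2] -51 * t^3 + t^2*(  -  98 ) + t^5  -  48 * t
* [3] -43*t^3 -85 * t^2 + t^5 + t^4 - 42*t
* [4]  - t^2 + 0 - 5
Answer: 3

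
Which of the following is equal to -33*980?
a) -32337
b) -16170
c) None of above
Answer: c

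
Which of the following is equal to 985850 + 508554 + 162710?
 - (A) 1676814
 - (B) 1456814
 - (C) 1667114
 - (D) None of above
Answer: D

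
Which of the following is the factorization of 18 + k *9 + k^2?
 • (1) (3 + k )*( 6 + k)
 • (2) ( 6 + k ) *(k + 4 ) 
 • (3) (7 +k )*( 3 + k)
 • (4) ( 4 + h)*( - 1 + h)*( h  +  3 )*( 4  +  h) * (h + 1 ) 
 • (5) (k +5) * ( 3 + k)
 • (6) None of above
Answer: 1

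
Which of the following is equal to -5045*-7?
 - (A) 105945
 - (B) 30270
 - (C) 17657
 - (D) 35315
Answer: D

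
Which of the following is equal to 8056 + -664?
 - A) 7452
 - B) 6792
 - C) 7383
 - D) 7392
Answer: D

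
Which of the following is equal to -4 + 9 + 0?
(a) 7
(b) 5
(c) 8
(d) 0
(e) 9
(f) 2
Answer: b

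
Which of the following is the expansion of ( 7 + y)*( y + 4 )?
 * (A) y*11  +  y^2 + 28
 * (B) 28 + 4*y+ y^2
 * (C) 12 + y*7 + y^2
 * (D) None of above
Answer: A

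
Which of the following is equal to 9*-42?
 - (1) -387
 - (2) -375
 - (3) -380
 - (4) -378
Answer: 4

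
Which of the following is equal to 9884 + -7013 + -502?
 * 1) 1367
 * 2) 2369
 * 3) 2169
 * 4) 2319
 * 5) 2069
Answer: 2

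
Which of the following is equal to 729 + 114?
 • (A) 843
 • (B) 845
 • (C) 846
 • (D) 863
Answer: A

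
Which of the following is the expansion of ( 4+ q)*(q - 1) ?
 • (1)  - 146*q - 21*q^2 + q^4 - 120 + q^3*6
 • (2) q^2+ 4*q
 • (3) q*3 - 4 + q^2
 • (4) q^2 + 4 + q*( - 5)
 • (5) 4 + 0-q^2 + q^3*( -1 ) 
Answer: 3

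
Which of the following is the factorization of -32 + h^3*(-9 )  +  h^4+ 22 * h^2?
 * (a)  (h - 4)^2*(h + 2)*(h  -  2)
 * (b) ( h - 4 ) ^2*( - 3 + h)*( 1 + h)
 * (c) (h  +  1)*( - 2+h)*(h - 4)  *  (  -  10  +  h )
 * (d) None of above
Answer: d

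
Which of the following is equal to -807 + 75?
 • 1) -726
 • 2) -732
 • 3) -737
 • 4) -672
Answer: 2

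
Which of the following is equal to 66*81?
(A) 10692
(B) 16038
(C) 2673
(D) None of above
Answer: D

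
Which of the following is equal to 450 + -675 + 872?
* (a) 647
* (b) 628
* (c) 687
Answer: a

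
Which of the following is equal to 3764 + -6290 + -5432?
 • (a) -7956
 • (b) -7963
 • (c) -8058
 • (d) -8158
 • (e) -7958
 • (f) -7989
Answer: e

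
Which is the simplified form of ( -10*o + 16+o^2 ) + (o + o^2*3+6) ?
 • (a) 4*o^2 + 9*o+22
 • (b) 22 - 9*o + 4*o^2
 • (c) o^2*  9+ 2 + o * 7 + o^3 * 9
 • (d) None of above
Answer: b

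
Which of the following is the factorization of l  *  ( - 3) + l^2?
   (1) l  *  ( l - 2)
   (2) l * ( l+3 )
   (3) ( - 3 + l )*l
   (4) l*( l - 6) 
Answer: 3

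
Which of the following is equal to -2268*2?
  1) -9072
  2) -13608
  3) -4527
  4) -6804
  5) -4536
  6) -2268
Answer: 5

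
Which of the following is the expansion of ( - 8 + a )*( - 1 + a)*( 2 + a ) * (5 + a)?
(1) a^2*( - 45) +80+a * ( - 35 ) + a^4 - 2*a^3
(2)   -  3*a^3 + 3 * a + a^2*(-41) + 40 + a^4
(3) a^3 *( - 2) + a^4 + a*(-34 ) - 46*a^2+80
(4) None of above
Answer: 4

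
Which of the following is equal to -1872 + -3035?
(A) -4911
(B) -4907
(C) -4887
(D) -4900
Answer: B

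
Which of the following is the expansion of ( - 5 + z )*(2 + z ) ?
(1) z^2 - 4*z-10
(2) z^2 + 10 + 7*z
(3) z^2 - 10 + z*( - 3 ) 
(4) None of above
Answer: 3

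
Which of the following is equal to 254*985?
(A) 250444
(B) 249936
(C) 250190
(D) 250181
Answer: C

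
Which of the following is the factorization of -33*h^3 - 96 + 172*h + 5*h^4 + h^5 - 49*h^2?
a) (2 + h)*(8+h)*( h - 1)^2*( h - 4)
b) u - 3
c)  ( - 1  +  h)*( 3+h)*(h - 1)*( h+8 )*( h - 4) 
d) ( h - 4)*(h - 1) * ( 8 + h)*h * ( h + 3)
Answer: c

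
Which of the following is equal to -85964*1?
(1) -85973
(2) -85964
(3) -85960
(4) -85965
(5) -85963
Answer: 2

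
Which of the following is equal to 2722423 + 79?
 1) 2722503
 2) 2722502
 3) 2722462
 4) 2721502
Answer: 2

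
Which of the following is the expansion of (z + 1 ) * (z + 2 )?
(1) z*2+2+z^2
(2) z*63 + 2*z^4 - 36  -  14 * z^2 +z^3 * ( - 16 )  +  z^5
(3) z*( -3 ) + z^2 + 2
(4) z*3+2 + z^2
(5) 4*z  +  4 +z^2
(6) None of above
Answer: 4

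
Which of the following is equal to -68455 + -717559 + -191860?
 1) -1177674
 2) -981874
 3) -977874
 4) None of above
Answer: 3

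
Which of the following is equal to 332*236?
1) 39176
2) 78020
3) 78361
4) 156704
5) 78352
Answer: 5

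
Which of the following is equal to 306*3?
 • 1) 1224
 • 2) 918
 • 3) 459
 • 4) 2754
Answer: 2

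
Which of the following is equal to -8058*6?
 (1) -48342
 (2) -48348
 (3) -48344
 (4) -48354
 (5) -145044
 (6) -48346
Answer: 2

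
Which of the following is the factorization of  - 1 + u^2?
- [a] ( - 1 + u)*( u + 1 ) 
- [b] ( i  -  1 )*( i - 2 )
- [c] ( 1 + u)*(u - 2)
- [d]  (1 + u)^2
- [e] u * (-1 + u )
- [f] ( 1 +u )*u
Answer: a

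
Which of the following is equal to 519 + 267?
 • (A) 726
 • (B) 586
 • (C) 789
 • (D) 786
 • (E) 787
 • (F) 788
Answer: D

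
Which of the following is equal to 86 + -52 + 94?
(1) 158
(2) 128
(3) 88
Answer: 2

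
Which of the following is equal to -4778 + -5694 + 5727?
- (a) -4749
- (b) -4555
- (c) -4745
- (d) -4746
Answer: c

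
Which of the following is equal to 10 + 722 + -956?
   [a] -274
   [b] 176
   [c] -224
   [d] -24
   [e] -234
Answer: c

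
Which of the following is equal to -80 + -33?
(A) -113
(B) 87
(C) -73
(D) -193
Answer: A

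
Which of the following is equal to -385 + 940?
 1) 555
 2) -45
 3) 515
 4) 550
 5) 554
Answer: 1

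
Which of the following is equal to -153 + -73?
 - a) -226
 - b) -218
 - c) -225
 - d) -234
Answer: a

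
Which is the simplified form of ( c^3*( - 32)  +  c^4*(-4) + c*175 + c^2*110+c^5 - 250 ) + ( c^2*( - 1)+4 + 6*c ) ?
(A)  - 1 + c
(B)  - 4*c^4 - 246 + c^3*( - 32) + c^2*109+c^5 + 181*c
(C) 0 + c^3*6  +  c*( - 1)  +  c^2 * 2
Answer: B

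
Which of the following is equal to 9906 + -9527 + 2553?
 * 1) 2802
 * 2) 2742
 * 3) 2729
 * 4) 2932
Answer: 4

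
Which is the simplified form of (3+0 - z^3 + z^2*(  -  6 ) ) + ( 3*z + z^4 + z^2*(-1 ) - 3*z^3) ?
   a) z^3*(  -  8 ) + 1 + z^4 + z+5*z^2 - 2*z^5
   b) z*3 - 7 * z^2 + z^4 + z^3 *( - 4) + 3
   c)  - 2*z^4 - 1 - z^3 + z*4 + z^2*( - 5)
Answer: b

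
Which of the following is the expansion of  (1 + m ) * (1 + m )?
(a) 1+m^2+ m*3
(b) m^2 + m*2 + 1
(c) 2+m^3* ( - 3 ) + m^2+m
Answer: b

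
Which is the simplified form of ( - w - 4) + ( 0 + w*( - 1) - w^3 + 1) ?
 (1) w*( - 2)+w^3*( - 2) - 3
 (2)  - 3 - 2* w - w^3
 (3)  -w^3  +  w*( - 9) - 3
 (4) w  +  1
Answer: 2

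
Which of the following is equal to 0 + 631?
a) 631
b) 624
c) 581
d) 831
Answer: a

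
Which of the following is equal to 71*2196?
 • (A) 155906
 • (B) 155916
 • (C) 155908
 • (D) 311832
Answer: B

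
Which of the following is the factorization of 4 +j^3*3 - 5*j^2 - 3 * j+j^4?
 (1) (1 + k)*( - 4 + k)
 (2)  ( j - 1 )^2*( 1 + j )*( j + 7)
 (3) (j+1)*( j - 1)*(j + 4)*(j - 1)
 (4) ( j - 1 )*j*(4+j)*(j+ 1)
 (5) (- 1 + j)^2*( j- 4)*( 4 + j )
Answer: 3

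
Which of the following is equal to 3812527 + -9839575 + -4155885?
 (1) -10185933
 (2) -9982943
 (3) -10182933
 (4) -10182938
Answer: 3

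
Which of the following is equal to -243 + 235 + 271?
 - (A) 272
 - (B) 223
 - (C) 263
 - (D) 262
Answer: C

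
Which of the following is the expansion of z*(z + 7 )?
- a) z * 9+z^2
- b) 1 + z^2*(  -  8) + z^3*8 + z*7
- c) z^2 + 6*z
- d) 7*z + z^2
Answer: d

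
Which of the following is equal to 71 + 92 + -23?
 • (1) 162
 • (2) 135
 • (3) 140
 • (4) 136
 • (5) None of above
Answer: 3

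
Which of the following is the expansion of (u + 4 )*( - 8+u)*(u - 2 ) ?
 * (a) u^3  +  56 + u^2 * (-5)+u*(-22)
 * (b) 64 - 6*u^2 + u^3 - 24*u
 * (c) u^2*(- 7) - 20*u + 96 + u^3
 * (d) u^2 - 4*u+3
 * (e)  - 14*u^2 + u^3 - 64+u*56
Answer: b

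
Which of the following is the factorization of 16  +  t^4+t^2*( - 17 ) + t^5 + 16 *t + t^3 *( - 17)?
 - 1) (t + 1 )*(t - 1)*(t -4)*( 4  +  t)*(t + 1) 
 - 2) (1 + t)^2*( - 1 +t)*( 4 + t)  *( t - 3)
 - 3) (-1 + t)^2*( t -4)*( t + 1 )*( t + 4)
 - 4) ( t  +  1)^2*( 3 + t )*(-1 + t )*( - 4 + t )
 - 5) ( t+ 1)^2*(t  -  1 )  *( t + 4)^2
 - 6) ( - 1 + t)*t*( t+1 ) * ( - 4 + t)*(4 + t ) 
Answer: 1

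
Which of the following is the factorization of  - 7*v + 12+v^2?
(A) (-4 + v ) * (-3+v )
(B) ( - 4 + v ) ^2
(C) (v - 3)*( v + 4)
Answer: A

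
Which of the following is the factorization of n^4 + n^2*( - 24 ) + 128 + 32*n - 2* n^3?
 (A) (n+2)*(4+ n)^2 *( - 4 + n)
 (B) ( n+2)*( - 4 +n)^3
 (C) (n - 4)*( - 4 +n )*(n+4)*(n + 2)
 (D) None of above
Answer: C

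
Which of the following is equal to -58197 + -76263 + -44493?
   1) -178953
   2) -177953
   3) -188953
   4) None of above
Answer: 1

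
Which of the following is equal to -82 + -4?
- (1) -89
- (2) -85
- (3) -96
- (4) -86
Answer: 4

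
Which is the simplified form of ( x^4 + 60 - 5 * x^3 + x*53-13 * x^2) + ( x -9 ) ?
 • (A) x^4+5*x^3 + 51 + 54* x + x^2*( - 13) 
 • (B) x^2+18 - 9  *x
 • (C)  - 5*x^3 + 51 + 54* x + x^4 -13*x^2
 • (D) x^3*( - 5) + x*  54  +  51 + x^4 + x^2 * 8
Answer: C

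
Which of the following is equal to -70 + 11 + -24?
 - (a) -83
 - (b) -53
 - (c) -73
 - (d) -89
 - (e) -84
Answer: a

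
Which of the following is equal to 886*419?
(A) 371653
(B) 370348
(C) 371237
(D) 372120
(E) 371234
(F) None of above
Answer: E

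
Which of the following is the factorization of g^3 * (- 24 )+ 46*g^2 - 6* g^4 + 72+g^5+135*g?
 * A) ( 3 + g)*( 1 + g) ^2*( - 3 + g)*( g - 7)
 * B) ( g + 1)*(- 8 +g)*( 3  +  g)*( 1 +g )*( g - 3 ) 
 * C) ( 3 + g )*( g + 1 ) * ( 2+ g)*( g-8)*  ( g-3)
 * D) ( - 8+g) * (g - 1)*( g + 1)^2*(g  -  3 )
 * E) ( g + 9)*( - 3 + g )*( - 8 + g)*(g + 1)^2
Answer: B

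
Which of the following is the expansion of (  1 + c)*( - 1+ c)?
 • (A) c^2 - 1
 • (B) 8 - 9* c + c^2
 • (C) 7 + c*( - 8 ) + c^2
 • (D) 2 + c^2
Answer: A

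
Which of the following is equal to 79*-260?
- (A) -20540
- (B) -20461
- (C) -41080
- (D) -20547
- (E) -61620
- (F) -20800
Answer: A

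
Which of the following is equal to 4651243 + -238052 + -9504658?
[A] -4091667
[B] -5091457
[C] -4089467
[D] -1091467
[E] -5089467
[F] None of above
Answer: F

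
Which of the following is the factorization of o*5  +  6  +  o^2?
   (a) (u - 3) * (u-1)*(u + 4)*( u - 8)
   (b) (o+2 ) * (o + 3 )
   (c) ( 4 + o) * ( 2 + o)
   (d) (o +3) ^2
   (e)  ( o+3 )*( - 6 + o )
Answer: b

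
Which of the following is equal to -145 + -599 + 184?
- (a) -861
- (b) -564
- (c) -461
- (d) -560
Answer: d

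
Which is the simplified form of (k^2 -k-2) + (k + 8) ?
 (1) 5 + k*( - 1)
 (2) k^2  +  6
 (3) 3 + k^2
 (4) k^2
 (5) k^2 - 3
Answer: 2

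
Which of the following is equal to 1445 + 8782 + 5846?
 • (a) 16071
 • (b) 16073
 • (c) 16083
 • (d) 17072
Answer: b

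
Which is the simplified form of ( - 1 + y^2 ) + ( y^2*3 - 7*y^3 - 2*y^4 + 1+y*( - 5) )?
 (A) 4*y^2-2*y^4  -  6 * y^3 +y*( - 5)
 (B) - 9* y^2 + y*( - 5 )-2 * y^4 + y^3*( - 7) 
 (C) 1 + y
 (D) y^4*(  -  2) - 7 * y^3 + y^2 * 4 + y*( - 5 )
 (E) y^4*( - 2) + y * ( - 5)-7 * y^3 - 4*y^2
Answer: D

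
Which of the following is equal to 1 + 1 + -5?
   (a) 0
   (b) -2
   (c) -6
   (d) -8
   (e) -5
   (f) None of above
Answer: f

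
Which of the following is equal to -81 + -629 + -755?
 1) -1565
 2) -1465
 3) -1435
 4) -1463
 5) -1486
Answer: 2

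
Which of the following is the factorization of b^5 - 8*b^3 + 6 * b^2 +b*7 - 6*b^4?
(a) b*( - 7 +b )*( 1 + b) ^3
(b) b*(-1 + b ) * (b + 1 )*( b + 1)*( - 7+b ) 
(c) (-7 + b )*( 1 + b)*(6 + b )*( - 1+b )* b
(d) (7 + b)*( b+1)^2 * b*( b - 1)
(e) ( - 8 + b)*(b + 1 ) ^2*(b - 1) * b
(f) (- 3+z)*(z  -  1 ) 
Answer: b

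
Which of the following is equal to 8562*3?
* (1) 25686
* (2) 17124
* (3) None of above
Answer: 1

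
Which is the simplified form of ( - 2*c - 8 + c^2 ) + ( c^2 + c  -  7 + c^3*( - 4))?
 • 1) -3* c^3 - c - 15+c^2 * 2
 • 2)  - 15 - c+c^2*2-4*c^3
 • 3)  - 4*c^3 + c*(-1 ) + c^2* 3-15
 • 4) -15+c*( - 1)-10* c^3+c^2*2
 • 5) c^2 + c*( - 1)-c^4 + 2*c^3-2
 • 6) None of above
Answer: 2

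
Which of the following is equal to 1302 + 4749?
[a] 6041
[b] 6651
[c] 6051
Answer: c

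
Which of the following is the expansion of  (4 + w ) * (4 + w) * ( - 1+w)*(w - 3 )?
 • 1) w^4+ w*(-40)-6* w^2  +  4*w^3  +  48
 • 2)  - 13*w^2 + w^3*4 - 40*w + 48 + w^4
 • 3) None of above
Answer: 2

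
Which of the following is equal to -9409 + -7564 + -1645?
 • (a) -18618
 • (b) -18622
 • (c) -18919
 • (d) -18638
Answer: a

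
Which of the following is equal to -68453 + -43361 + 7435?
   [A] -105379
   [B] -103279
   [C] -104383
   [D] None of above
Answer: D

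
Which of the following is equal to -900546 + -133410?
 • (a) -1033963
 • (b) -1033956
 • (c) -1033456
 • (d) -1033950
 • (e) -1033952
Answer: b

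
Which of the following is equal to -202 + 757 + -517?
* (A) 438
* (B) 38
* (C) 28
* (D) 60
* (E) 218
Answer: B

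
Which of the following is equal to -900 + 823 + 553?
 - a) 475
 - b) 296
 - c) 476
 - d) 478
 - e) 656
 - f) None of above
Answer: c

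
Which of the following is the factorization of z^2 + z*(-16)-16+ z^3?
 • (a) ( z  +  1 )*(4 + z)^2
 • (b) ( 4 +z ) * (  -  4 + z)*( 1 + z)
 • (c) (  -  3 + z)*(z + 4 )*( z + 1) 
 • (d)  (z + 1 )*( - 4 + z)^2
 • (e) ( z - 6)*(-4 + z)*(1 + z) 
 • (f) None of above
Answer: b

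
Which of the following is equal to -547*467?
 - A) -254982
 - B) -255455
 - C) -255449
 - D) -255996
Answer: C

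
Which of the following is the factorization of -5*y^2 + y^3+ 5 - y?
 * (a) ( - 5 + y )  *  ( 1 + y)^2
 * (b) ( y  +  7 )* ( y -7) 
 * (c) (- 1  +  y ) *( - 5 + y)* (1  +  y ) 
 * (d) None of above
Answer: c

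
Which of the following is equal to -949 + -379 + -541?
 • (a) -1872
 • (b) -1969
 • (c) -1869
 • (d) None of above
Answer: c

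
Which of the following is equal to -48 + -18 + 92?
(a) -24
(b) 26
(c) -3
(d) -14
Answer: b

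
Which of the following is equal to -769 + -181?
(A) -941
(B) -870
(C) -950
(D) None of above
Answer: C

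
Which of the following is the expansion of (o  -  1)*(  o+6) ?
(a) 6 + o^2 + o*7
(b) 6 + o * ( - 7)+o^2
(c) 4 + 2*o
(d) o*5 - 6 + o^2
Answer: d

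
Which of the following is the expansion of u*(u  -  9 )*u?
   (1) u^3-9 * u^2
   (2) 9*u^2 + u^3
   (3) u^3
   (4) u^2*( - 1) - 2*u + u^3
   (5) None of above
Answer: 1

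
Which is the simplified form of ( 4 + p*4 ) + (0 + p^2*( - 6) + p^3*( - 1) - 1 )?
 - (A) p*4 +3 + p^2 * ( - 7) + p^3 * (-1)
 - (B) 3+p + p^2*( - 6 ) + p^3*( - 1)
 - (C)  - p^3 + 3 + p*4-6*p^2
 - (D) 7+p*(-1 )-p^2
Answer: C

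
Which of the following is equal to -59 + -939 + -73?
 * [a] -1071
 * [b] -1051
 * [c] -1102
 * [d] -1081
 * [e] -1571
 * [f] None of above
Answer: a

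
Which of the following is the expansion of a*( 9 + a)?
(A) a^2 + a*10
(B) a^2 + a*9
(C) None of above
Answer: B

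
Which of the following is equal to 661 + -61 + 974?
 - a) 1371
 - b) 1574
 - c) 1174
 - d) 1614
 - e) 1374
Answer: b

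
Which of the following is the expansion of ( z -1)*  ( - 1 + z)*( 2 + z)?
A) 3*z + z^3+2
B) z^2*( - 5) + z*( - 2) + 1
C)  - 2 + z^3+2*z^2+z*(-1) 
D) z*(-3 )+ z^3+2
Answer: D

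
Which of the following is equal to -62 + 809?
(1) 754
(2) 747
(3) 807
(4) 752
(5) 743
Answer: 2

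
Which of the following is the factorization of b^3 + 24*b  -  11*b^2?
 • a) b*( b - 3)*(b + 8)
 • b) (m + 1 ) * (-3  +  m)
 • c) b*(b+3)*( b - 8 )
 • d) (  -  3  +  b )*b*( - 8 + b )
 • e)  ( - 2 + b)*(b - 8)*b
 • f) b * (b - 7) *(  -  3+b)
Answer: d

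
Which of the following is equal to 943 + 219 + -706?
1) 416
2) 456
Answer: 2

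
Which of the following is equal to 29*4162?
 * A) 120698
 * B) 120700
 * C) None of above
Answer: A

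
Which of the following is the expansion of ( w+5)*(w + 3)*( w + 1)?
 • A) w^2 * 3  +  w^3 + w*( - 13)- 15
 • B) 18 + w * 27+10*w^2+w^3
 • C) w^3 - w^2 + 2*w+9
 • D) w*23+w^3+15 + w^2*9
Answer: D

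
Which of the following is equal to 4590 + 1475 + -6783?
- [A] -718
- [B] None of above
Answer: A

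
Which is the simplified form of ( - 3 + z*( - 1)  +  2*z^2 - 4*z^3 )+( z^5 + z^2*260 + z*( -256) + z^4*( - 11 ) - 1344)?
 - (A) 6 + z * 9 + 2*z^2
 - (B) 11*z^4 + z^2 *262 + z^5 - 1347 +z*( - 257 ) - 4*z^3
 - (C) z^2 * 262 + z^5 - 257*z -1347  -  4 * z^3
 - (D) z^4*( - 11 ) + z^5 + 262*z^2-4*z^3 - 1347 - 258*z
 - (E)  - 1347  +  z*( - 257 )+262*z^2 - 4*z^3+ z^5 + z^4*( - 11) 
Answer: E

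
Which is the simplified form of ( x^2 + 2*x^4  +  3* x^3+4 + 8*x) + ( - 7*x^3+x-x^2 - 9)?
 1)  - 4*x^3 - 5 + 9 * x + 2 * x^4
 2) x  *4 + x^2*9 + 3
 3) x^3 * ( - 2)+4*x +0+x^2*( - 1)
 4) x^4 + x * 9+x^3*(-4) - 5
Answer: 1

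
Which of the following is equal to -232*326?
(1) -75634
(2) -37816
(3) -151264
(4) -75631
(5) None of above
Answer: 5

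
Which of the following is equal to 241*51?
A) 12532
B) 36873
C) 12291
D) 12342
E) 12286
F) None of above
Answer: C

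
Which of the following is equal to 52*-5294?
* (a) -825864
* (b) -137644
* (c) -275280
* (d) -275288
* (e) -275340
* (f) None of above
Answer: d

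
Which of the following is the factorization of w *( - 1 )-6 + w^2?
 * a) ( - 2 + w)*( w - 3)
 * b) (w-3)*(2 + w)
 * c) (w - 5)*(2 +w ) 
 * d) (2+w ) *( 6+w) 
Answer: b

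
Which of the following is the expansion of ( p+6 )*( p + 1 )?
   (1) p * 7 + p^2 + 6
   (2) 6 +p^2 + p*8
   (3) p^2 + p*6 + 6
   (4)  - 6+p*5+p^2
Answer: 1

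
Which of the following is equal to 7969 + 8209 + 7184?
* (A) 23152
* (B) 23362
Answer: B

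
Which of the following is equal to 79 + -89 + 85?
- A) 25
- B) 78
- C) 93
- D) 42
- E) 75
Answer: E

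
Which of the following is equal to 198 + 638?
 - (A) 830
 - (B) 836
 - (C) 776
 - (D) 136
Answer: B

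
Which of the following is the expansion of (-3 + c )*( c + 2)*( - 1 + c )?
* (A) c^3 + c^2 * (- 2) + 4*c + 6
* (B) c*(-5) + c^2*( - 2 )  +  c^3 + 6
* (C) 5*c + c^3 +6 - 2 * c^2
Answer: B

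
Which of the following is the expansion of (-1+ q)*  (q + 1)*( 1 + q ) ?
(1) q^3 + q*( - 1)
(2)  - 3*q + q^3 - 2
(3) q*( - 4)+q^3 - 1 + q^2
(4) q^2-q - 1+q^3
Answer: 4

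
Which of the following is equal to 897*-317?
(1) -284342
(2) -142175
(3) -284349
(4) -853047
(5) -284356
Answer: 3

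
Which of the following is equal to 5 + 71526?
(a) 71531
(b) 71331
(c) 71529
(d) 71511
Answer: a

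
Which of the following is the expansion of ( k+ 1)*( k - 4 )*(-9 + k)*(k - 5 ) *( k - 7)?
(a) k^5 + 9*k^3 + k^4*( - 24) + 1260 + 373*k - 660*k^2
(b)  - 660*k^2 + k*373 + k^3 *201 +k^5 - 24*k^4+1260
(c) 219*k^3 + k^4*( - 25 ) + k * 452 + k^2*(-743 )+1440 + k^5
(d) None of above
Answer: d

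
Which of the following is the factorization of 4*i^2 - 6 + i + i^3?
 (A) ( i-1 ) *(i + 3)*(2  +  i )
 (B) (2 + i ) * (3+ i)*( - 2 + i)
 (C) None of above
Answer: A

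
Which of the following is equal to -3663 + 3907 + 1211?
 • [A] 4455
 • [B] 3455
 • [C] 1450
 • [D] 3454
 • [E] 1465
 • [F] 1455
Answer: F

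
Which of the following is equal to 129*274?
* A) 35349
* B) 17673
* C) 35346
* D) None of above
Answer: C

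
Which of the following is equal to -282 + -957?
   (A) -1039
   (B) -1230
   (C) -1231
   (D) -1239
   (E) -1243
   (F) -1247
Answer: D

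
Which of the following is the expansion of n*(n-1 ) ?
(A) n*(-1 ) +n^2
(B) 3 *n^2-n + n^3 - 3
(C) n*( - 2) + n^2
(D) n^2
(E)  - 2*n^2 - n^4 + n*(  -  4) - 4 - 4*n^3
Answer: A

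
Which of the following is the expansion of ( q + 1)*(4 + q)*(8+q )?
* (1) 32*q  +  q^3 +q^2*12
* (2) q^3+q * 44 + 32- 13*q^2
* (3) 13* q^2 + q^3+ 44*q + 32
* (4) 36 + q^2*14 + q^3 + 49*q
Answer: 3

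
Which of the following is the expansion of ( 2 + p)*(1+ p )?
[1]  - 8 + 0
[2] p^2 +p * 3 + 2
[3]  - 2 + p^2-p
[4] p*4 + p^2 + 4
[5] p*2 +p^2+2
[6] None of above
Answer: 2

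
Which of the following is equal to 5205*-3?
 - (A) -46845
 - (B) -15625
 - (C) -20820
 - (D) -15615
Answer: D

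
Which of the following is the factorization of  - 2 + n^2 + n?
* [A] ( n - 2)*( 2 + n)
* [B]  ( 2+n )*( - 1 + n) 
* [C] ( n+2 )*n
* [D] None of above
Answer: B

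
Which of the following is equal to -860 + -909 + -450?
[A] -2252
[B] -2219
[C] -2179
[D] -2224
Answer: B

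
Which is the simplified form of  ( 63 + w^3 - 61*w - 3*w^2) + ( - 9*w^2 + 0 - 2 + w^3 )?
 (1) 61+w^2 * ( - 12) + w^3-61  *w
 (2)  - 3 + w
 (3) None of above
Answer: 3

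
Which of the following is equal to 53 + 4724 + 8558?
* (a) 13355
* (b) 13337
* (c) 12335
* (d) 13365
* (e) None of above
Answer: e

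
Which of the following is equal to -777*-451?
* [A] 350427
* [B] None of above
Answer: A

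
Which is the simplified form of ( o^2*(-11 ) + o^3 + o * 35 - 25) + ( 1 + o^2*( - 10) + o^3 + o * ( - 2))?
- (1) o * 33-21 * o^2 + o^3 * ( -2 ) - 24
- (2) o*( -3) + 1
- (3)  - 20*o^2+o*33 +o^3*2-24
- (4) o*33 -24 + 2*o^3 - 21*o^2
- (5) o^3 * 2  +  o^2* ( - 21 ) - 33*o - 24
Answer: 4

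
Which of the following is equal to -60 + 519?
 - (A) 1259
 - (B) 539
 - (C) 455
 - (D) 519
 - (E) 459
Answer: E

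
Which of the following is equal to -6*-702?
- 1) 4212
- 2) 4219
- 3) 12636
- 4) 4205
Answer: 1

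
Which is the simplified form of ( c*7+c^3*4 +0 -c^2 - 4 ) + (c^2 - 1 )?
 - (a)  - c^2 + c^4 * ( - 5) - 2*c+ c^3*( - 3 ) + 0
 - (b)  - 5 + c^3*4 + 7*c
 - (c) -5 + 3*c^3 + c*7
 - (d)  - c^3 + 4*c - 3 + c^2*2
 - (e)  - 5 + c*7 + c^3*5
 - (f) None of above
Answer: b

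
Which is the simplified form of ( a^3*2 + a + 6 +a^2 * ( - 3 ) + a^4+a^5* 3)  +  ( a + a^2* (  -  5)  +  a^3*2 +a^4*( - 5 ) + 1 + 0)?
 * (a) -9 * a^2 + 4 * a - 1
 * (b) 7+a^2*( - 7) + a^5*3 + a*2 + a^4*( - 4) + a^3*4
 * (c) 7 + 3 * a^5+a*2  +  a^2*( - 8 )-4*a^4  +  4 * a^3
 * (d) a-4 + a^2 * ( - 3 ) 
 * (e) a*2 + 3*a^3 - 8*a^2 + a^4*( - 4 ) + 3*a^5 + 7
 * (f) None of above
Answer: c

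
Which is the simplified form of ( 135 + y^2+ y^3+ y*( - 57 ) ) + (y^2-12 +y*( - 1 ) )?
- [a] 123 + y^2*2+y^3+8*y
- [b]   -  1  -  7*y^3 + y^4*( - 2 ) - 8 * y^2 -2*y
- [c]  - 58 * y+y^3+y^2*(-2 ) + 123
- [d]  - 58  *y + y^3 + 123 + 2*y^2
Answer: d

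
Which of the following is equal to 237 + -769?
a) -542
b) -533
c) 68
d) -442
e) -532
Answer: e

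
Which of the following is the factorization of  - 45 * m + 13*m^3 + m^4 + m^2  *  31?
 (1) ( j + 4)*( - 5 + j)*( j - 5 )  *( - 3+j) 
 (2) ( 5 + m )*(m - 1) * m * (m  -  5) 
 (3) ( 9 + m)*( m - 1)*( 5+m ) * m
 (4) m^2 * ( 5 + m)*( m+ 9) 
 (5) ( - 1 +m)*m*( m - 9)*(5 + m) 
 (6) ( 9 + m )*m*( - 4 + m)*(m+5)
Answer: 3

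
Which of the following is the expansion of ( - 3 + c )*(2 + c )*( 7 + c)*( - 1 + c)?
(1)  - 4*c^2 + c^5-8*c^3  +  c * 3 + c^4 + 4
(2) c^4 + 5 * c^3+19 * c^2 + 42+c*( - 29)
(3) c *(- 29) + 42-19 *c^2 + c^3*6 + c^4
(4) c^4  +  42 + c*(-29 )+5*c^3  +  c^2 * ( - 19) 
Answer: 4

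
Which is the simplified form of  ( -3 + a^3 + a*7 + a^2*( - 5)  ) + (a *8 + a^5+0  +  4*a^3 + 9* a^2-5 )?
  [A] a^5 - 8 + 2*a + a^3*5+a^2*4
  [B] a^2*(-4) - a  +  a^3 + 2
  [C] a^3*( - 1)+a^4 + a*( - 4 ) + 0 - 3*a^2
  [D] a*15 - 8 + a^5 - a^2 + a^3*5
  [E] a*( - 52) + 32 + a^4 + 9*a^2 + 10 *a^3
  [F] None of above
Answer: F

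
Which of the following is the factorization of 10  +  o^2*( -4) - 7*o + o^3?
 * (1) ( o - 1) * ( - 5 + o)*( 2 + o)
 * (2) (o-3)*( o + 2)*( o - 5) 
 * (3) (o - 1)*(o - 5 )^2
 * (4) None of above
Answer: 1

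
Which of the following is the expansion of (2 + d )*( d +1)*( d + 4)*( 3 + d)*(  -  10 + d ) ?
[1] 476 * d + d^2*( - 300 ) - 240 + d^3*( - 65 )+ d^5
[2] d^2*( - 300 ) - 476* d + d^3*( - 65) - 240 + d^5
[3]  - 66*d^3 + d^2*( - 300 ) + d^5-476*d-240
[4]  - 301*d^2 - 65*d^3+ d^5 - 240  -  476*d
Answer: 2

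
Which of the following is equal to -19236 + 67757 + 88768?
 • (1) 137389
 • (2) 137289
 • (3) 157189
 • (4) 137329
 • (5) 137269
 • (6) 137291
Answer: 2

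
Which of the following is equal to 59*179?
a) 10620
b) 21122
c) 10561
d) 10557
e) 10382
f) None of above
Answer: c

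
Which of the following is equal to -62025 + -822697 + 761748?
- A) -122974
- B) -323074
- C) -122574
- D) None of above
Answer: A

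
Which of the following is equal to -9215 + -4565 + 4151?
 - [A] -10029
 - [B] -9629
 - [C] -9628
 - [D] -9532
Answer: B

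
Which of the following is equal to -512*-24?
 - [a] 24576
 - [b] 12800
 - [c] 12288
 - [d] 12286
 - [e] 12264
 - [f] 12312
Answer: c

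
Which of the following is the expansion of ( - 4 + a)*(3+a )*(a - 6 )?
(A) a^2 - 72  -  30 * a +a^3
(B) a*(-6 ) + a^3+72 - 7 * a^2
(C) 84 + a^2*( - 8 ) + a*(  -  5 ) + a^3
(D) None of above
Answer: B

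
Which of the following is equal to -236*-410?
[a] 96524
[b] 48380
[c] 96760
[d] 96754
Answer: c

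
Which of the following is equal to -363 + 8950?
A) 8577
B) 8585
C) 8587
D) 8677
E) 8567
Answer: C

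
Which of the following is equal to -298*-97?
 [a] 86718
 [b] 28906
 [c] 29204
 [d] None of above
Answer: b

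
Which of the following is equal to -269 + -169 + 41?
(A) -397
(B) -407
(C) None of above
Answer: A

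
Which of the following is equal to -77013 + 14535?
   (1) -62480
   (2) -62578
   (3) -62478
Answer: 3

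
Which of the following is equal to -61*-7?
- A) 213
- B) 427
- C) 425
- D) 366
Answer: B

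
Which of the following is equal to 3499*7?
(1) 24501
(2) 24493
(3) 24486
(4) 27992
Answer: 2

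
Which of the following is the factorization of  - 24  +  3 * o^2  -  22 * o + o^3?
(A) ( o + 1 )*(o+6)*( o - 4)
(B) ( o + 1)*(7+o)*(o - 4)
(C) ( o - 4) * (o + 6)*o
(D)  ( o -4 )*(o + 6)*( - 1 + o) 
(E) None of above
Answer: A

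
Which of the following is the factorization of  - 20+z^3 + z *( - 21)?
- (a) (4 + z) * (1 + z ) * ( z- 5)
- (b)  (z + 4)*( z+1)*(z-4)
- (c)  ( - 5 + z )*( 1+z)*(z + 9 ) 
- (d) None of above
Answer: a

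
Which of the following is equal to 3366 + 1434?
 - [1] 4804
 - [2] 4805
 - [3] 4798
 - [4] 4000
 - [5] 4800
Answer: 5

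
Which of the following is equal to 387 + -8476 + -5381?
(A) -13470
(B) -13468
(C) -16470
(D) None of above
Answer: A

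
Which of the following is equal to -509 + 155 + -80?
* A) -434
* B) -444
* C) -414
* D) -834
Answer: A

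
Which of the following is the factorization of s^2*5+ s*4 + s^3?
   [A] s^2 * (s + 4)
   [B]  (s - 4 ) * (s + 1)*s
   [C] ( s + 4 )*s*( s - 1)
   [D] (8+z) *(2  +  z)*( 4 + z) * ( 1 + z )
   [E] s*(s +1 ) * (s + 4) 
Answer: E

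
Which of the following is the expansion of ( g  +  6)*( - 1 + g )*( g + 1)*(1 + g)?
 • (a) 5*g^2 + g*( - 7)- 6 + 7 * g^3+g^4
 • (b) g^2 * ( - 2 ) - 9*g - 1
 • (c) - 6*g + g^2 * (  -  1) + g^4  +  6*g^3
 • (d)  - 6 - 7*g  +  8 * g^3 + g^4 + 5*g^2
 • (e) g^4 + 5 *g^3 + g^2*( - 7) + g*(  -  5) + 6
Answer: a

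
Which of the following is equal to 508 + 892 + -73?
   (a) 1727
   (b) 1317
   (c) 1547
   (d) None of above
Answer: d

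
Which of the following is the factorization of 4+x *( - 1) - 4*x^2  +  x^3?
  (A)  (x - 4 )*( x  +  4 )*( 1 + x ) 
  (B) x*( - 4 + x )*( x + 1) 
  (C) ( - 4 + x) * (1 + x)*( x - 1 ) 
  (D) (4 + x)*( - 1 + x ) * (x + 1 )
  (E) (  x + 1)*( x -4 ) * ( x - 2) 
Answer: C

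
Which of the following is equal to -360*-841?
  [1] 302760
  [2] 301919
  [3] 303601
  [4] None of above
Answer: 1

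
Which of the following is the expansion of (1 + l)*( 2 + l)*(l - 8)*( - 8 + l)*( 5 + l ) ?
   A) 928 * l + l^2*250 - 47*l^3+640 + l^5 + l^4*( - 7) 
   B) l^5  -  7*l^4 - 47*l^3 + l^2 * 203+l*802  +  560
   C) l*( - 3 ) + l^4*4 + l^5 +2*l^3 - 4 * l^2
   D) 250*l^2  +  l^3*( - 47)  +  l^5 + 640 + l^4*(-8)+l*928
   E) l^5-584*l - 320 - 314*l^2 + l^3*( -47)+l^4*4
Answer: D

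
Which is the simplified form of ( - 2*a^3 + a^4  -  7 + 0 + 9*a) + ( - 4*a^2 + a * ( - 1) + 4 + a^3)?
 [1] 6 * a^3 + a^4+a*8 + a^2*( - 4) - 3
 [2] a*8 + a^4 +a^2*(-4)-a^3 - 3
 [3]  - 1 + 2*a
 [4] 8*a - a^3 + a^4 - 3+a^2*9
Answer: 2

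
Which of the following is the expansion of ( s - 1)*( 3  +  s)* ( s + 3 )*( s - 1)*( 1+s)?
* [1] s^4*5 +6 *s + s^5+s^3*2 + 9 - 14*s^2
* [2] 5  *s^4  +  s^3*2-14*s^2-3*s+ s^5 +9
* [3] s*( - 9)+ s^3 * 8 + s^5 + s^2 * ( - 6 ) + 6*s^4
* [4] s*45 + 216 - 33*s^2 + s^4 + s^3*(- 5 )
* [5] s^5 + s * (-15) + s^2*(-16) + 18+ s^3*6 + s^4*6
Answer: 2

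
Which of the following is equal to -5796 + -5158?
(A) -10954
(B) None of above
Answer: A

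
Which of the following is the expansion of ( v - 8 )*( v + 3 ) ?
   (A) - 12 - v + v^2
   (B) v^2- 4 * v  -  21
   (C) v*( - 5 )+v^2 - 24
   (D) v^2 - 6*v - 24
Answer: C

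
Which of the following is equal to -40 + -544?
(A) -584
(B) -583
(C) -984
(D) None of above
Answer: A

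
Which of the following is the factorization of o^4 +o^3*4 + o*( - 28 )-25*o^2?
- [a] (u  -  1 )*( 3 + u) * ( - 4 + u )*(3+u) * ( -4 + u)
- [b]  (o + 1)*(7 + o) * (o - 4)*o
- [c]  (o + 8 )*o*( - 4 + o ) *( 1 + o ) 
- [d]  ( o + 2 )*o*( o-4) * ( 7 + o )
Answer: b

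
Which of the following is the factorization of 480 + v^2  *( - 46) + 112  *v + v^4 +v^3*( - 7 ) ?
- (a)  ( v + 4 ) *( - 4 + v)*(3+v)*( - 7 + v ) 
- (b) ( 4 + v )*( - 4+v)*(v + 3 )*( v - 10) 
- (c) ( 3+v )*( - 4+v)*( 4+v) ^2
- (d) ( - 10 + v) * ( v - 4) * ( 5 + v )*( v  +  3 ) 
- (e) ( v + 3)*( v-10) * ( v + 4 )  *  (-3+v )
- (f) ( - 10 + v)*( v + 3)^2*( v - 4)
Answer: b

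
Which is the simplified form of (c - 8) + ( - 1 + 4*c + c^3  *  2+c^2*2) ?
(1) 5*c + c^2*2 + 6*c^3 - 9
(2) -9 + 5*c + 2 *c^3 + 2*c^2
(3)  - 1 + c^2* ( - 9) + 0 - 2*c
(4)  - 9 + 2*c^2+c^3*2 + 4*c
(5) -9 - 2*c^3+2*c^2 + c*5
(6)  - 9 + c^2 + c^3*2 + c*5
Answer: 2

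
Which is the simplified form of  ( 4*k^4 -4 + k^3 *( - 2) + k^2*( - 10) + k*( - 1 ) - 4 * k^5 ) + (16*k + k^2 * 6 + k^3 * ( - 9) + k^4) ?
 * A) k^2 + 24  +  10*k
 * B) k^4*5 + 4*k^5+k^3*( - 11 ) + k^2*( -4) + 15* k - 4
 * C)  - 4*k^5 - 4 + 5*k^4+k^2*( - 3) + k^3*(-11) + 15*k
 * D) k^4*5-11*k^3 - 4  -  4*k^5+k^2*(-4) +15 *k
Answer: D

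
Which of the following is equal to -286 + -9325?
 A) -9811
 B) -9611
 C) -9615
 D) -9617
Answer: B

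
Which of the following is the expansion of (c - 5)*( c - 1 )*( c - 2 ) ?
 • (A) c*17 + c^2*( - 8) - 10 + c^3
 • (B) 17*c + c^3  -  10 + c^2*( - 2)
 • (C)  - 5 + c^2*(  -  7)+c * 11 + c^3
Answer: A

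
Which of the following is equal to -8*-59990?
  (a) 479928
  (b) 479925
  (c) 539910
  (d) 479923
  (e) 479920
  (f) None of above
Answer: e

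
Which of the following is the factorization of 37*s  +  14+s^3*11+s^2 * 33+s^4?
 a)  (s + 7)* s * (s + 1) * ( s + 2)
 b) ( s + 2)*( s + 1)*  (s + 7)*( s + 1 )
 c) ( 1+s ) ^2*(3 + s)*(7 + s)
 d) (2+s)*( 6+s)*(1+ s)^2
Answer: b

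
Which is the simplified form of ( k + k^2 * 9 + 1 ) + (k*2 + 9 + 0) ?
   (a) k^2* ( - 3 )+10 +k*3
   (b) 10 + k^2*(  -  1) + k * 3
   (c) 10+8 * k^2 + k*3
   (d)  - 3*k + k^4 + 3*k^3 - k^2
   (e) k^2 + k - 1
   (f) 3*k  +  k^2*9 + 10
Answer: f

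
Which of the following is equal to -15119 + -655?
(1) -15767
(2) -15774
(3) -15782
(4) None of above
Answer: 2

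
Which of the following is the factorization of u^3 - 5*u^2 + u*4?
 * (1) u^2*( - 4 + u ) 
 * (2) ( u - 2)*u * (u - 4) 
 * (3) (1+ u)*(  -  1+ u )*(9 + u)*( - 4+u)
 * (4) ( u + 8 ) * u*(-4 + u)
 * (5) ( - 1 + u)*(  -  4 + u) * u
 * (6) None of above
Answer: 5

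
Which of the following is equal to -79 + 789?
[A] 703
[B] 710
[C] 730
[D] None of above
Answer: B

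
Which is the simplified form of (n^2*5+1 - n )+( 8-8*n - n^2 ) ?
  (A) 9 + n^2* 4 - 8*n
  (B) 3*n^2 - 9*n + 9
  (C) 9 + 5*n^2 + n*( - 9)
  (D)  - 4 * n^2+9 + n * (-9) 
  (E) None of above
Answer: E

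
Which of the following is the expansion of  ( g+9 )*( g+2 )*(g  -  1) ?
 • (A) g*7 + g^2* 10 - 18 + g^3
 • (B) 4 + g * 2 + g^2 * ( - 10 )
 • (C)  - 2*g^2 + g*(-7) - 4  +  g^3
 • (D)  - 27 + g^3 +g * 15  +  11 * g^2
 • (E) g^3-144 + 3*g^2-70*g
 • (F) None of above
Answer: A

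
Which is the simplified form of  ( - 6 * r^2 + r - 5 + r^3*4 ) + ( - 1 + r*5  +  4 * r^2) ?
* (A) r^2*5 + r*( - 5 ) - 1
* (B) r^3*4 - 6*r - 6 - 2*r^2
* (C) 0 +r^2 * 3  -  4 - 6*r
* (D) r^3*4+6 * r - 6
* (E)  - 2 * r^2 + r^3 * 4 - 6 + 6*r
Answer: E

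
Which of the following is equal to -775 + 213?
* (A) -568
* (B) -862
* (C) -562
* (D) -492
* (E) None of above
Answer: C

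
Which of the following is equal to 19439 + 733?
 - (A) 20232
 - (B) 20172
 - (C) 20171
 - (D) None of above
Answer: B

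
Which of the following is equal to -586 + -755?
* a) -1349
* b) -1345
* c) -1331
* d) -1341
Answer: d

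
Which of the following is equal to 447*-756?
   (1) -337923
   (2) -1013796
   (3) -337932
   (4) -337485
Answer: 3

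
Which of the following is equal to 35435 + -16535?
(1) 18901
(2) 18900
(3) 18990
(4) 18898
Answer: 2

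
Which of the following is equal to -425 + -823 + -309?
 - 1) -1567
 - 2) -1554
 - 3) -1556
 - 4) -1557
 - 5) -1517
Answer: 4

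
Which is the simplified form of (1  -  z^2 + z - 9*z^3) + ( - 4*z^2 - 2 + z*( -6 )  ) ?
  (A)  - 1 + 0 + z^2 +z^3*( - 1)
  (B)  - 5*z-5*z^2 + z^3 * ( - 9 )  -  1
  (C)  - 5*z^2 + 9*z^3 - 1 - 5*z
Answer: B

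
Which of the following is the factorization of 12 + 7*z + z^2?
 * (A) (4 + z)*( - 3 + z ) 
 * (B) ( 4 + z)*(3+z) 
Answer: B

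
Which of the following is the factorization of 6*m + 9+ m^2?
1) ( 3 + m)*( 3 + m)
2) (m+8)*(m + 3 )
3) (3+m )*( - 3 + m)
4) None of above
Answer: 1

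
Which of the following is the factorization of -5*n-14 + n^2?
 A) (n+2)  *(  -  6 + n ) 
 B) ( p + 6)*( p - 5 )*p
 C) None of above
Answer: C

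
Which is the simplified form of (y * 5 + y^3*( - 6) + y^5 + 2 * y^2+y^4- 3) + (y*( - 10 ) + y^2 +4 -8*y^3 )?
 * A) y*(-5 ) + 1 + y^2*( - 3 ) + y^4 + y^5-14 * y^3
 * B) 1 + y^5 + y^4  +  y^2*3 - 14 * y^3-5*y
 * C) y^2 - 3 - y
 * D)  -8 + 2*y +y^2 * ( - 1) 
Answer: B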